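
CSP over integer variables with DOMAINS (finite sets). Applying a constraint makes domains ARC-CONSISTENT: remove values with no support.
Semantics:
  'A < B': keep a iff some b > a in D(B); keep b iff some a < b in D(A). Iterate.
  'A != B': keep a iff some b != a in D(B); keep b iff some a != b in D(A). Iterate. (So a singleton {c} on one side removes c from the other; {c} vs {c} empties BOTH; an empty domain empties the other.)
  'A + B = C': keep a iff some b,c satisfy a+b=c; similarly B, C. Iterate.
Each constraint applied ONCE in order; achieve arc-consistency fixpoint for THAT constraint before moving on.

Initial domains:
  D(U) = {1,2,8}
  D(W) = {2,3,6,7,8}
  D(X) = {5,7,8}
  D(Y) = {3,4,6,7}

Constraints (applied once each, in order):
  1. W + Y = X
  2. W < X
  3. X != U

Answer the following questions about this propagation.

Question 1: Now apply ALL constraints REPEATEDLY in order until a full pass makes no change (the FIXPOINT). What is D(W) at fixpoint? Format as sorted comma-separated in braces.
Answer: {2,3}

Derivation:
pass 0 (initial): D(W)={2,3,6,7,8}
pass 1: W {2,3,6,7,8}->{2,3}; Y {3,4,6,7}->{3,4,6}
pass 2: no change
Fixpoint after 2 passes: D(W) = {2,3}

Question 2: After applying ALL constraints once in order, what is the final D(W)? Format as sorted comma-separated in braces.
Constraint 1 (W + Y = X) on D(W)={2,3,6,7,8} D(Y)={3,4,6,7} D(X)={5,7,8}: W {2,3,6,7,8}->{2,3}; Y {3,4,6,7}->{3,4,6}
Constraint 2 (W < X) on D(W)={2,3} D(X)={5,7,8}: no change
Constraint 3 (X != U) on D(X)={5,7,8} D(U)={1,2,8}: no change
So after all 3 constraints: D(W) = {2,3}

Answer: {2,3}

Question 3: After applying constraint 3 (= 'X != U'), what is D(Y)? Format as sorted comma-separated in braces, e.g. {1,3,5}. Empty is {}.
Answer: {3,4,6}

Derivation:
Constraint 1 (W + Y = X) on D(W)={2,3,6,7,8} D(Y)={3,4,6,7} D(X)={5,7,8}: W {2,3,6,7,8}->{2,3}; Y {3,4,6,7}->{3,4,6}
Constraint 2 (W < X) on D(W)={2,3} D(X)={5,7,8}: no change
Constraint 3 (X != U) on D(X)={5,7,8} D(U)={1,2,8}: no change
So after constraint 3: D(Y) = {3,4,6}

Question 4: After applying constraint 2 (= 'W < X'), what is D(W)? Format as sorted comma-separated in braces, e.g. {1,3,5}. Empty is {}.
Answer: {2,3}

Derivation:
Constraint 1 (W + Y = X) on D(W)={2,3,6,7,8} D(Y)={3,4,6,7} D(X)={5,7,8}: W {2,3,6,7,8}->{2,3}; Y {3,4,6,7}->{3,4,6}
Constraint 2 (W < X) on D(W)={2,3} D(X)={5,7,8}: no change
So after constraint 2: D(W) = {2,3}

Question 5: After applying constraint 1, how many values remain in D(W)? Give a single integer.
Answer: 2

Derivation:
Constraint 1 (W + Y = X) on D(W)={2,3,6,7,8} D(Y)={3,4,6,7} D(X)={5,7,8}: W {2,3,6,7,8}->{2,3}; Y {3,4,6,7}->{3,4,6}
So after constraint 1: D(W)={2,3}, size = 2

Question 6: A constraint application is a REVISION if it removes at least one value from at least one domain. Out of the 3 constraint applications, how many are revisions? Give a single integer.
Answer: 1

Derivation:
Constraint 1 (W + Y = X) on D(W)={2,3,6,7,8} D(Y)={3,4,6,7} D(X)={5,7,8}: W {2,3,6,7,8}->{2,3}; Y {3,4,6,7}->{3,4,6} => REVISION
Constraint 2 (W < X) on D(W)={2,3} D(X)={5,7,8}: no change => not a revision
Constraint 3 (X != U) on D(X)={5,7,8} D(U)={1,2,8}: no change => not a revision
Total revisions = 1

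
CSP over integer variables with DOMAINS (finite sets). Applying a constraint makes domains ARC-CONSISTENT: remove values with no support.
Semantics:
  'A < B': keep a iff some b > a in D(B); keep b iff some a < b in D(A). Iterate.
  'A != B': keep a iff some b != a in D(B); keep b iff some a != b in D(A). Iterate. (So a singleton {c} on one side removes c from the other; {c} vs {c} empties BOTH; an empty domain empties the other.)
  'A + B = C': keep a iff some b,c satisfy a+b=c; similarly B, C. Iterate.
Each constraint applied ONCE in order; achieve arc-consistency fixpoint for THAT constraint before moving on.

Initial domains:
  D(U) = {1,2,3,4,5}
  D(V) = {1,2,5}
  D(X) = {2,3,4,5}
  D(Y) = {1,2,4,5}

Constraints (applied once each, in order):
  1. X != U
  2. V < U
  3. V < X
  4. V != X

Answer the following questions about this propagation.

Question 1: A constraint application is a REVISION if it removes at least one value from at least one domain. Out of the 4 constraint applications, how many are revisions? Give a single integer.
Answer: 1

Derivation:
Constraint 1 (X != U) on D(X)={2,3,4,5} D(U)={1,2,3,4,5}: no change => not a revision
Constraint 2 (V < U) on D(V)={1,2,5} D(U)={1,2,3,4,5}: V {1,2,5}->{1,2}; U {1,2,3,4,5}->{2,3,4,5} => REVISION
Constraint 3 (V < X) on D(V)={1,2} D(X)={2,3,4,5}: no change => not a revision
Constraint 4 (V != X) on D(V)={1,2} D(X)={2,3,4,5}: no change => not a revision
Total revisions = 1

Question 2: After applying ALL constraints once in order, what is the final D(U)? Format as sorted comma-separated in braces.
Answer: {2,3,4,5}

Derivation:
Constraint 1 (X != U) on D(X)={2,3,4,5} D(U)={1,2,3,4,5}: no change
Constraint 2 (V < U) on D(V)={1,2,5} D(U)={1,2,3,4,5}: V {1,2,5}->{1,2}; U {1,2,3,4,5}->{2,3,4,5}
Constraint 3 (V < X) on D(V)={1,2} D(X)={2,3,4,5}: no change
Constraint 4 (V != X) on D(V)={1,2} D(X)={2,3,4,5}: no change
So after all 4 constraints: D(U) = {2,3,4,5}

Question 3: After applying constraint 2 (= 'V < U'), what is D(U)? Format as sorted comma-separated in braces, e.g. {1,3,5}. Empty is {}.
Constraint 1 (X != U) on D(X)={2,3,4,5} D(U)={1,2,3,4,5}: no change
Constraint 2 (V < U) on D(V)={1,2,5} D(U)={1,2,3,4,5}: V {1,2,5}->{1,2}; U {1,2,3,4,5}->{2,3,4,5}
So after constraint 2: D(U) = {2,3,4,5}

Answer: {2,3,4,5}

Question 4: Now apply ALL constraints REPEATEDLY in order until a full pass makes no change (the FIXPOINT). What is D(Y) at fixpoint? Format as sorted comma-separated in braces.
Answer: {1,2,4,5}

Derivation:
pass 0 (initial): D(Y)={1,2,4,5}
pass 1: U {1,2,3,4,5}->{2,3,4,5}; V {1,2,5}->{1,2}
pass 2: no change
Fixpoint after 2 passes: D(Y) = {1,2,4,5}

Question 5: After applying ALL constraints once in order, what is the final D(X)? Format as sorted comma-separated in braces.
Constraint 1 (X != U) on D(X)={2,3,4,5} D(U)={1,2,3,4,5}: no change
Constraint 2 (V < U) on D(V)={1,2,5} D(U)={1,2,3,4,5}: V {1,2,5}->{1,2}; U {1,2,3,4,5}->{2,3,4,5}
Constraint 3 (V < X) on D(V)={1,2} D(X)={2,3,4,5}: no change
Constraint 4 (V != X) on D(V)={1,2} D(X)={2,3,4,5}: no change
So after all 4 constraints: D(X) = {2,3,4,5}

Answer: {2,3,4,5}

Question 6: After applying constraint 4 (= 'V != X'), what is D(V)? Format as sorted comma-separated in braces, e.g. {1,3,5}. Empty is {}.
Constraint 1 (X != U) on D(X)={2,3,4,5} D(U)={1,2,3,4,5}: no change
Constraint 2 (V < U) on D(V)={1,2,5} D(U)={1,2,3,4,5}: V {1,2,5}->{1,2}; U {1,2,3,4,5}->{2,3,4,5}
Constraint 3 (V < X) on D(V)={1,2} D(X)={2,3,4,5}: no change
Constraint 4 (V != X) on D(V)={1,2} D(X)={2,3,4,5}: no change
So after constraint 4: D(V) = {1,2}

Answer: {1,2}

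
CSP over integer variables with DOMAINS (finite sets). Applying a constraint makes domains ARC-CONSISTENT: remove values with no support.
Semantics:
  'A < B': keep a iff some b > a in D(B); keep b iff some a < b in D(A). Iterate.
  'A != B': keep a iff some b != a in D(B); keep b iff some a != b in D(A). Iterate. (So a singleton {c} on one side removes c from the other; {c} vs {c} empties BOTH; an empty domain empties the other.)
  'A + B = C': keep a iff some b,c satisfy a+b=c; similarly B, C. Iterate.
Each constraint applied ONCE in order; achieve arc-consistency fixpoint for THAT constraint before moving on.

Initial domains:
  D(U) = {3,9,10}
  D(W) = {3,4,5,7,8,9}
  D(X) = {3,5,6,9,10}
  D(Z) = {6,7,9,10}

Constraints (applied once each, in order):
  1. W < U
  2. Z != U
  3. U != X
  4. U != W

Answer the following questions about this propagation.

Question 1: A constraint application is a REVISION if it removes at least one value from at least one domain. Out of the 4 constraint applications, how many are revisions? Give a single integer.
Answer: 1

Derivation:
Constraint 1 (W < U) on D(W)={3,4,5,7,8,9} D(U)={3,9,10}: U {3,9,10}->{9,10} => REVISION
Constraint 2 (Z != U) on D(Z)={6,7,9,10} D(U)={9,10}: no change => not a revision
Constraint 3 (U != X) on D(U)={9,10} D(X)={3,5,6,9,10}: no change => not a revision
Constraint 4 (U != W) on D(U)={9,10} D(W)={3,4,5,7,8,9}: no change => not a revision
Total revisions = 1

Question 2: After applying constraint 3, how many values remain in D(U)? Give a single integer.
Constraint 1 (W < U) on D(W)={3,4,5,7,8,9} D(U)={3,9,10}: U {3,9,10}->{9,10}
Constraint 2 (Z != U) on D(Z)={6,7,9,10} D(U)={9,10}: no change
Constraint 3 (U != X) on D(U)={9,10} D(X)={3,5,6,9,10}: no change
So after constraint 3: D(U)={9,10}, size = 2

Answer: 2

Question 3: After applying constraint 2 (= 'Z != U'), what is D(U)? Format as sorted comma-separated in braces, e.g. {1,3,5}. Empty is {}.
Answer: {9,10}

Derivation:
Constraint 1 (W < U) on D(W)={3,4,5,7,8,9} D(U)={3,9,10}: U {3,9,10}->{9,10}
Constraint 2 (Z != U) on D(Z)={6,7,9,10} D(U)={9,10}: no change
So after constraint 2: D(U) = {9,10}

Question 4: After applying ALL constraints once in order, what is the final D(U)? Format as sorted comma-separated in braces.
Constraint 1 (W < U) on D(W)={3,4,5,7,8,9} D(U)={3,9,10}: U {3,9,10}->{9,10}
Constraint 2 (Z != U) on D(Z)={6,7,9,10} D(U)={9,10}: no change
Constraint 3 (U != X) on D(U)={9,10} D(X)={3,5,6,9,10}: no change
Constraint 4 (U != W) on D(U)={9,10} D(W)={3,4,5,7,8,9}: no change
So after all 4 constraints: D(U) = {9,10}

Answer: {9,10}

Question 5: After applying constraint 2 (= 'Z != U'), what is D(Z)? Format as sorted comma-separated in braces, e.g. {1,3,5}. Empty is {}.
Constraint 1 (W < U) on D(W)={3,4,5,7,8,9} D(U)={3,9,10}: U {3,9,10}->{9,10}
Constraint 2 (Z != U) on D(Z)={6,7,9,10} D(U)={9,10}: no change
So after constraint 2: D(Z) = {6,7,9,10}

Answer: {6,7,9,10}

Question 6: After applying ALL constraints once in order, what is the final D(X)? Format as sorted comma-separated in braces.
Constraint 1 (W < U) on D(W)={3,4,5,7,8,9} D(U)={3,9,10}: U {3,9,10}->{9,10}
Constraint 2 (Z != U) on D(Z)={6,7,9,10} D(U)={9,10}: no change
Constraint 3 (U != X) on D(U)={9,10} D(X)={3,5,6,9,10}: no change
Constraint 4 (U != W) on D(U)={9,10} D(W)={3,4,5,7,8,9}: no change
So after all 4 constraints: D(X) = {3,5,6,9,10}

Answer: {3,5,6,9,10}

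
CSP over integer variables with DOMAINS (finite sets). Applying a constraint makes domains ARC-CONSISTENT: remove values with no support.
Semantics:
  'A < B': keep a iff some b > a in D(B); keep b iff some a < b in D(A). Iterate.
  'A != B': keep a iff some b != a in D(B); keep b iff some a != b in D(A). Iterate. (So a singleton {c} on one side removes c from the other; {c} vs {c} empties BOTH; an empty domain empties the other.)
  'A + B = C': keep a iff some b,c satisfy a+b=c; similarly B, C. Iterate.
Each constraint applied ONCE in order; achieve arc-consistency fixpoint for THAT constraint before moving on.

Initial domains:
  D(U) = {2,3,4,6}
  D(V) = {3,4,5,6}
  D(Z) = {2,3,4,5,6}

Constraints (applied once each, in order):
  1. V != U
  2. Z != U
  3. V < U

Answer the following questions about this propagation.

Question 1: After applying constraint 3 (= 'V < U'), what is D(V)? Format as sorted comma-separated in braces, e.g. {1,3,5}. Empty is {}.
Constraint 1 (V != U) on D(V)={3,4,5,6} D(U)={2,3,4,6}: no change
Constraint 2 (Z != U) on D(Z)={2,3,4,5,6} D(U)={2,3,4,6}: no change
Constraint 3 (V < U) on D(V)={3,4,5,6} D(U)={2,3,4,6}: V {3,4,5,6}->{3,4,5}; U {2,3,4,6}->{4,6}
So after constraint 3: D(V) = {3,4,5}

Answer: {3,4,5}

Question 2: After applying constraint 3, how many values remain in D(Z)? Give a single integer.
Answer: 5

Derivation:
Constraint 1 (V != U) on D(V)={3,4,5,6} D(U)={2,3,4,6}: no change
Constraint 2 (Z != U) on D(Z)={2,3,4,5,6} D(U)={2,3,4,6}: no change
Constraint 3 (V < U) on D(V)={3,4,5,6} D(U)={2,3,4,6}: V {3,4,5,6}->{3,4,5}; U {2,3,4,6}->{4,6}
So after constraint 3: D(Z)={2,3,4,5,6}, size = 5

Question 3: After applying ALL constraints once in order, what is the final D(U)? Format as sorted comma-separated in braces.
Constraint 1 (V != U) on D(V)={3,4,5,6} D(U)={2,3,4,6}: no change
Constraint 2 (Z != U) on D(Z)={2,3,4,5,6} D(U)={2,3,4,6}: no change
Constraint 3 (V < U) on D(V)={3,4,5,6} D(U)={2,3,4,6}: V {3,4,5,6}->{3,4,5}; U {2,3,4,6}->{4,6}
So after all 3 constraints: D(U) = {4,6}

Answer: {4,6}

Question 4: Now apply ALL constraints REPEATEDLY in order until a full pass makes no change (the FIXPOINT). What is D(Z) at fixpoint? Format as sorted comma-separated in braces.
Answer: {2,3,4,5,6}

Derivation:
pass 0 (initial): D(Z)={2,3,4,5,6}
pass 1: U {2,3,4,6}->{4,6}; V {3,4,5,6}->{3,4,5}
pass 2: no change
Fixpoint after 2 passes: D(Z) = {2,3,4,5,6}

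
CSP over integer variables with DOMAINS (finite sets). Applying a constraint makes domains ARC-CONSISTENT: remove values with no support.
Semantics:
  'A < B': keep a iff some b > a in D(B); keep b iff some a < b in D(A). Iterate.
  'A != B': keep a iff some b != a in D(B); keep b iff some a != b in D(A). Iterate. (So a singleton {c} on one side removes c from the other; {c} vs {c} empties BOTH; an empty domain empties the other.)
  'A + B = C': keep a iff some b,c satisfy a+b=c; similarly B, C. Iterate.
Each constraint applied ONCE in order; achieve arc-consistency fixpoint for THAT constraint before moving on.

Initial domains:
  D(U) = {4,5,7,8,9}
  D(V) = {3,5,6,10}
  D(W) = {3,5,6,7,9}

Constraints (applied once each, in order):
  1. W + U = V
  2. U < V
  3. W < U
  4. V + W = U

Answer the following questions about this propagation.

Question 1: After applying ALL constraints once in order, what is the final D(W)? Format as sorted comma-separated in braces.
Constraint 1 (W + U = V) on D(W)={3,5,6,7,9} D(U)={4,5,7,8,9} D(V)={3,5,6,10}: W {3,5,6,7,9}->{3,5,6}; U {4,5,7,8,9}->{4,5,7}; V {3,5,6,10}->{10}
Constraint 2 (U < V) on D(U)={4,5,7} D(V)={10}: no change
Constraint 3 (W < U) on D(W)={3,5,6} D(U)={4,5,7}: no change
Constraint 4 (V + W = U) on D(V)={10} D(W)={3,5,6} D(U)={4,5,7}: V {10}->{}; W {3,5,6}->{}; U {4,5,7}->{}
So after all 4 constraints: D(W) = {}

Answer: {}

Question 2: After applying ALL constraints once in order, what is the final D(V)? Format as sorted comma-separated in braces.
Constraint 1 (W + U = V) on D(W)={3,5,6,7,9} D(U)={4,5,7,8,9} D(V)={3,5,6,10}: W {3,5,6,7,9}->{3,5,6}; U {4,5,7,8,9}->{4,5,7}; V {3,5,6,10}->{10}
Constraint 2 (U < V) on D(U)={4,5,7} D(V)={10}: no change
Constraint 3 (W < U) on D(W)={3,5,6} D(U)={4,5,7}: no change
Constraint 4 (V + W = U) on D(V)={10} D(W)={3,5,6} D(U)={4,5,7}: V {10}->{}; W {3,5,6}->{}; U {4,5,7}->{}
So after all 4 constraints: D(V) = {}

Answer: {}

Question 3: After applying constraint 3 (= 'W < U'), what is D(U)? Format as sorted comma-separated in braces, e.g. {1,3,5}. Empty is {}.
Answer: {4,5,7}

Derivation:
Constraint 1 (W + U = V) on D(W)={3,5,6,7,9} D(U)={4,5,7,8,9} D(V)={3,5,6,10}: W {3,5,6,7,9}->{3,5,6}; U {4,5,7,8,9}->{4,5,7}; V {3,5,6,10}->{10}
Constraint 2 (U < V) on D(U)={4,5,7} D(V)={10}: no change
Constraint 3 (W < U) on D(W)={3,5,6} D(U)={4,5,7}: no change
So after constraint 3: D(U) = {4,5,7}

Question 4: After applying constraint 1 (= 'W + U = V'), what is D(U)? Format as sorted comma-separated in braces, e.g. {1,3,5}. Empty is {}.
Constraint 1 (W + U = V) on D(W)={3,5,6,7,9} D(U)={4,5,7,8,9} D(V)={3,5,6,10}: W {3,5,6,7,9}->{3,5,6}; U {4,5,7,8,9}->{4,5,7}; V {3,5,6,10}->{10}
So after constraint 1: D(U) = {4,5,7}

Answer: {4,5,7}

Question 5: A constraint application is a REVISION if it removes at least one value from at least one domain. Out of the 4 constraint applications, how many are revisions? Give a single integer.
Answer: 2

Derivation:
Constraint 1 (W + U = V) on D(W)={3,5,6,7,9} D(U)={4,5,7,8,9} D(V)={3,5,6,10}: W {3,5,6,7,9}->{3,5,6}; U {4,5,7,8,9}->{4,5,7}; V {3,5,6,10}->{10} => REVISION
Constraint 2 (U < V) on D(U)={4,5,7} D(V)={10}: no change => not a revision
Constraint 3 (W < U) on D(W)={3,5,6} D(U)={4,5,7}: no change => not a revision
Constraint 4 (V + W = U) on D(V)={10} D(W)={3,5,6} D(U)={4,5,7}: V {10}->{}; W {3,5,6}->{}; U {4,5,7}->{} => REVISION
Total revisions = 2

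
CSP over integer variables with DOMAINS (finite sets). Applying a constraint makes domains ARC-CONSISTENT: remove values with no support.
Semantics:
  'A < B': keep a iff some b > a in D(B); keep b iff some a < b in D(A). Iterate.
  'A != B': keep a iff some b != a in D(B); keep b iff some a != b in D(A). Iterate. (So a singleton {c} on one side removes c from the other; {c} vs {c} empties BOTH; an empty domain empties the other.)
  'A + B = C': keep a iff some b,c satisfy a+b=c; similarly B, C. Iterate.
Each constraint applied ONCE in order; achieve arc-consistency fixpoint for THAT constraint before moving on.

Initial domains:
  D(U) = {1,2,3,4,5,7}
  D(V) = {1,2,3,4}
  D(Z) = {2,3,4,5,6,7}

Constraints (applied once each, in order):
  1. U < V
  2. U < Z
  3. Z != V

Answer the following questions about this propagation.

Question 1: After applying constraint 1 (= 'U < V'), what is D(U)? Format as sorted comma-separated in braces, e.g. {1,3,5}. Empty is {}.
Constraint 1 (U < V) on D(U)={1,2,3,4,5,7} D(V)={1,2,3,4}: U {1,2,3,4,5,7}->{1,2,3}; V {1,2,3,4}->{2,3,4}
So after constraint 1: D(U) = {1,2,3}

Answer: {1,2,3}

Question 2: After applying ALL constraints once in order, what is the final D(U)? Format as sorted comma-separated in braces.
Constraint 1 (U < V) on D(U)={1,2,3,4,5,7} D(V)={1,2,3,4}: U {1,2,3,4,5,7}->{1,2,3}; V {1,2,3,4}->{2,3,4}
Constraint 2 (U < Z) on D(U)={1,2,3} D(Z)={2,3,4,5,6,7}: no change
Constraint 3 (Z != V) on D(Z)={2,3,4,5,6,7} D(V)={2,3,4}: no change
So after all 3 constraints: D(U) = {1,2,3}

Answer: {1,2,3}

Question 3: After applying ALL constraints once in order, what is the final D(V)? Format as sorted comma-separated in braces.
Constraint 1 (U < V) on D(U)={1,2,3,4,5,7} D(V)={1,2,3,4}: U {1,2,3,4,5,7}->{1,2,3}; V {1,2,3,4}->{2,3,4}
Constraint 2 (U < Z) on D(U)={1,2,3} D(Z)={2,3,4,5,6,7}: no change
Constraint 3 (Z != V) on D(Z)={2,3,4,5,6,7} D(V)={2,3,4}: no change
So after all 3 constraints: D(V) = {2,3,4}

Answer: {2,3,4}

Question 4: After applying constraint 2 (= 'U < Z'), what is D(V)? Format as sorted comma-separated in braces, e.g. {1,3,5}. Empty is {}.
Answer: {2,3,4}

Derivation:
Constraint 1 (U < V) on D(U)={1,2,3,4,5,7} D(V)={1,2,3,4}: U {1,2,3,4,5,7}->{1,2,3}; V {1,2,3,4}->{2,3,4}
Constraint 2 (U < Z) on D(U)={1,2,3} D(Z)={2,3,4,5,6,7}: no change
So after constraint 2: D(V) = {2,3,4}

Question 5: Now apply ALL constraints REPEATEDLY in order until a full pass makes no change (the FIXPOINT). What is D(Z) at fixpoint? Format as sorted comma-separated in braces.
pass 0 (initial): D(Z)={2,3,4,5,6,7}
pass 1: U {1,2,3,4,5,7}->{1,2,3}; V {1,2,3,4}->{2,3,4}
pass 2: no change
Fixpoint after 2 passes: D(Z) = {2,3,4,5,6,7}

Answer: {2,3,4,5,6,7}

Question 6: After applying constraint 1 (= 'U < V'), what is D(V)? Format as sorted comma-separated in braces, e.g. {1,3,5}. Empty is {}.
Constraint 1 (U < V) on D(U)={1,2,3,4,5,7} D(V)={1,2,3,4}: U {1,2,3,4,5,7}->{1,2,3}; V {1,2,3,4}->{2,3,4}
So after constraint 1: D(V) = {2,3,4}

Answer: {2,3,4}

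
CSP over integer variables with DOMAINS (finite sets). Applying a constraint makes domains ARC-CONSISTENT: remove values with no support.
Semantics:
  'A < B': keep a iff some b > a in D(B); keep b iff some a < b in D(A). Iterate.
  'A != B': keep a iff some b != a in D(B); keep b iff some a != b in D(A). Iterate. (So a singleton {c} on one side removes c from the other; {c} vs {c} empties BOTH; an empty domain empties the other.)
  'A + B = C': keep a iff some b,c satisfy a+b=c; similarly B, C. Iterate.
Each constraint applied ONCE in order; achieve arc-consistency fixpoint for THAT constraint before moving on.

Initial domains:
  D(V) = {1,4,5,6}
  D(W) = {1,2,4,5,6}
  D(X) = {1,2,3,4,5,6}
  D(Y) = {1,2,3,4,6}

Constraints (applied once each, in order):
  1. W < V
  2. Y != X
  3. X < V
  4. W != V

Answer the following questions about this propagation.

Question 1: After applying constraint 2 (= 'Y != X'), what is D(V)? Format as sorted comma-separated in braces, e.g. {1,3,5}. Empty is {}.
Constraint 1 (W < V) on D(W)={1,2,4,5,6} D(V)={1,4,5,6}: W {1,2,4,5,6}->{1,2,4,5}; V {1,4,5,6}->{4,5,6}
Constraint 2 (Y != X) on D(Y)={1,2,3,4,6} D(X)={1,2,3,4,5,6}: no change
So after constraint 2: D(V) = {4,5,6}

Answer: {4,5,6}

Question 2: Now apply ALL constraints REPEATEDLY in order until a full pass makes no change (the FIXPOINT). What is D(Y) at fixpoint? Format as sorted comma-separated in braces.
pass 0 (initial): D(Y)={1,2,3,4,6}
pass 1: V {1,4,5,6}->{4,5,6}; W {1,2,4,5,6}->{1,2,4,5}; X {1,2,3,4,5,6}->{1,2,3,4,5}
pass 2: no change
Fixpoint after 2 passes: D(Y) = {1,2,3,4,6}

Answer: {1,2,3,4,6}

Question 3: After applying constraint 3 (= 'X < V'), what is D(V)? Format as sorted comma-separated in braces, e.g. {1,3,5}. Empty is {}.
Constraint 1 (W < V) on D(W)={1,2,4,5,6} D(V)={1,4,5,6}: W {1,2,4,5,6}->{1,2,4,5}; V {1,4,5,6}->{4,5,6}
Constraint 2 (Y != X) on D(Y)={1,2,3,4,6} D(X)={1,2,3,4,5,6}: no change
Constraint 3 (X < V) on D(X)={1,2,3,4,5,6} D(V)={4,5,6}: X {1,2,3,4,5,6}->{1,2,3,4,5}
So after constraint 3: D(V) = {4,5,6}

Answer: {4,5,6}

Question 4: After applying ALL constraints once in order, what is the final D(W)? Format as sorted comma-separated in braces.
Answer: {1,2,4,5}

Derivation:
Constraint 1 (W < V) on D(W)={1,2,4,5,6} D(V)={1,4,5,6}: W {1,2,4,5,6}->{1,2,4,5}; V {1,4,5,6}->{4,5,6}
Constraint 2 (Y != X) on D(Y)={1,2,3,4,6} D(X)={1,2,3,4,5,6}: no change
Constraint 3 (X < V) on D(X)={1,2,3,4,5,6} D(V)={4,5,6}: X {1,2,3,4,5,6}->{1,2,3,4,5}
Constraint 4 (W != V) on D(W)={1,2,4,5} D(V)={4,5,6}: no change
So after all 4 constraints: D(W) = {1,2,4,5}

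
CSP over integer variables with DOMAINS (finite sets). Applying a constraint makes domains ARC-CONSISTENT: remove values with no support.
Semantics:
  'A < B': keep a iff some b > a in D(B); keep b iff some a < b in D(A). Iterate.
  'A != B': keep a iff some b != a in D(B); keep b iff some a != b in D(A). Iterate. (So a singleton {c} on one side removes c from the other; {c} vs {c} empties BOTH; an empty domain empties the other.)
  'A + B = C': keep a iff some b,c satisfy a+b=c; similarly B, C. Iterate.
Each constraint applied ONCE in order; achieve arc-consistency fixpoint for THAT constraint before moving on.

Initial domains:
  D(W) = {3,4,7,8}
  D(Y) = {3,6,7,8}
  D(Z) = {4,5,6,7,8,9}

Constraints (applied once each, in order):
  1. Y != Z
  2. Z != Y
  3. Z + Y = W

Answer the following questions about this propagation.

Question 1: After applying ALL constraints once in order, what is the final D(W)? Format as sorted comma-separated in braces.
Constraint 1 (Y != Z) on D(Y)={3,6,7,8} D(Z)={4,5,6,7,8,9}: no change
Constraint 2 (Z != Y) on D(Z)={4,5,6,7,8,9} D(Y)={3,6,7,8}: no change
Constraint 3 (Z + Y = W) on D(Z)={4,5,6,7,8,9} D(Y)={3,6,7,8} D(W)={3,4,7,8}: Z {4,5,6,7,8,9}->{4,5}; Y {3,6,7,8}->{3}; W {3,4,7,8}->{7,8}
So after all 3 constraints: D(W) = {7,8}

Answer: {7,8}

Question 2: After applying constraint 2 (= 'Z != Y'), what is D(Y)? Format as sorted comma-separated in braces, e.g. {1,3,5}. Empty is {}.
Constraint 1 (Y != Z) on D(Y)={3,6,7,8} D(Z)={4,5,6,7,8,9}: no change
Constraint 2 (Z != Y) on D(Z)={4,5,6,7,8,9} D(Y)={3,6,7,8}: no change
So after constraint 2: D(Y) = {3,6,7,8}

Answer: {3,6,7,8}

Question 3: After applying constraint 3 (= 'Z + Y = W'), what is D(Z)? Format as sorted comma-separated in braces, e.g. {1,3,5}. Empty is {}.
Answer: {4,5}

Derivation:
Constraint 1 (Y != Z) on D(Y)={3,6,7,8} D(Z)={4,5,6,7,8,9}: no change
Constraint 2 (Z != Y) on D(Z)={4,5,6,7,8,9} D(Y)={3,6,7,8}: no change
Constraint 3 (Z + Y = W) on D(Z)={4,5,6,7,8,9} D(Y)={3,6,7,8} D(W)={3,4,7,8}: Z {4,5,6,7,8,9}->{4,5}; Y {3,6,7,8}->{3}; W {3,4,7,8}->{7,8}
So after constraint 3: D(Z) = {4,5}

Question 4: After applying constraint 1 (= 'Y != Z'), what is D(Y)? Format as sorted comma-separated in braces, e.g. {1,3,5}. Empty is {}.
Constraint 1 (Y != Z) on D(Y)={3,6,7,8} D(Z)={4,5,6,7,8,9}: no change
So after constraint 1: D(Y) = {3,6,7,8}

Answer: {3,6,7,8}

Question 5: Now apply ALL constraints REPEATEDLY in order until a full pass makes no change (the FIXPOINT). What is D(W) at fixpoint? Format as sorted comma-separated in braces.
Answer: {7,8}

Derivation:
pass 0 (initial): D(W)={3,4,7,8}
pass 1: W {3,4,7,8}->{7,8}; Y {3,6,7,8}->{3}; Z {4,5,6,7,8,9}->{4,5}
pass 2: no change
Fixpoint after 2 passes: D(W) = {7,8}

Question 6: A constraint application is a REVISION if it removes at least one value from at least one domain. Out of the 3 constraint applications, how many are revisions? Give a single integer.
Answer: 1

Derivation:
Constraint 1 (Y != Z) on D(Y)={3,6,7,8} D(Z)={4,5,6,7,8,9}: no change => not a revision
Constraint 2 (Z != Y) on D(Z)={4,5,6,7,8,9} D(Y)={3,6,7,8}: no change => not a revision
Constraint 3 (Z + Y = W) on D(Z)={4,5,6,7,8,9} D(Y)={3,6,7,8} D(W)={3,4,7,8}: Z {4,5,6,7,8,9}->{4,5}; Y {3,6,7,8}->{3}; W {3,4,7,8}->{7,8} => REVISION
Total revisions = 1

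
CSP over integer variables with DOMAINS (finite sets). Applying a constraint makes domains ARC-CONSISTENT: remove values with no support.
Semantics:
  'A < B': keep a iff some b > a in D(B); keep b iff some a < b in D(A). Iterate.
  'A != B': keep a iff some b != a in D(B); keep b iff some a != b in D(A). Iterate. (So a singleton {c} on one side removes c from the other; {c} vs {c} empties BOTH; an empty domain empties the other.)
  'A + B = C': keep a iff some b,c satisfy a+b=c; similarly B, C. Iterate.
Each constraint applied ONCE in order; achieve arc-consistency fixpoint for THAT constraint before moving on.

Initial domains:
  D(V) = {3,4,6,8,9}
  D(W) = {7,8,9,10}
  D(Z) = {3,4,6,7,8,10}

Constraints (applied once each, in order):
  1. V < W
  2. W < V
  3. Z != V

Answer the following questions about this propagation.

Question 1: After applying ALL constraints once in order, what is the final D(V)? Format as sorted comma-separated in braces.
Constraint 1 (V < W) on D(V)={3,4,6,8,9} D(W)={7,8,9,10}: no change
Constraint 2 (W < V) on D(W)={7,8,9,10} D(V)={3,4,6,8,9}: W {7,8,9,10}->{7,8}; V {3,4,6,8,9}->{8,9}
Constraint 3 (Z != V) on D(Z)={3,4,6,7,8,10} D(V)={8,9}: no change
So after all 3 constraints: D(V) = {8,9}

Answer: {8,9}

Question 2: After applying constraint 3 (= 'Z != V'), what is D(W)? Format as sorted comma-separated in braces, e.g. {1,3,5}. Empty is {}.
Answer: {7,8}

Derivation:
Constraint 1 (V < W) on D(V)={3,4,6,8,9} D(W)={7,8,9,10}: no change
Constraint 2 (W < V) on D(W)={7,8,9,10} D(V)={3,4,6,8,9}: W {7,8,9,10}->{7,8}; V {3,4,6,8,9}->{8,9}
Constraint 3 (Z != V) on D(Z)={3,4,6,7,8,10} D(V)={8,9}: no change
So after constraint 3: D(W) = {7,8}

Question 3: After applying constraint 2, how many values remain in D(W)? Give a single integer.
Constraint 1 (V < W) on D(V)={3,4,6,8,9} D(W)={7,8,9,10}: no change
Constraint 2 (W < V) on D(W)={7,8,9,10} D(V)={3,4,6,8,9}: W {7,8,9,10}->{7,8}; V {3,4,6,8,9}->{8,9}
So after constraint 2: D(W)={7,8}, size = 2

Answer: 2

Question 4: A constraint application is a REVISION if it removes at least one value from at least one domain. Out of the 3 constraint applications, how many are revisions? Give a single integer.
Constraint 1 (V < W) on D(V)={3,4,6,8,9} D(W)={7,8,9,10}: no change => not a revision
Constraint 2 (W < V) on D(W)={7,8,9,10} D(V)={3,4,6,8,9}: W {7,8,9,10}->{7,8}; V {3,4,6,8,9}->{8,9} => REVISION
Constraint 3 (Z != V) on D(Z)={3,4,6,7,8,10} D(V)={8,9}: no change => not a revision
Total revisions = 1

Answer: 1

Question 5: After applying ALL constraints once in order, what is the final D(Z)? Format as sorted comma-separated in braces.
Constraint 1 (V < W) on D(V)={3,4,6,8,9} D(W)={7,8,9,10}: no change
Constraint 2 (W < V) on D(W)={7,8,9,10} D(V)={3,4,6,8,9}: W {7,8,9,10}->{7,8}; V {3,4,6,8,9}->{8,9}
Constraint 3 (Z != V) on D(Z)={3,4,6,7,8,10} D(V)={8,9}: no change
So after all 3 constraints: D(Z) = {3,4,6,7,8,10}

Answer: {3,4,6,7,8,10}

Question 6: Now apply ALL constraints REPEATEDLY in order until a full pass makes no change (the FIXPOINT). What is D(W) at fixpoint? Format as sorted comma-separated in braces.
Answer: {}

Derivation:
pass 0 (initial): D(W)={7,8,9,10}
pass 1: V {3,4,6,8,9}->{8,9}; W {7,8,9,10}->{7,8}
pass 2: V {8,9}->{}; W {7,8}->{}; Z {3,4,6,7,8,10}->{}
pass 3: no change
Fixpoint after 3 passes: D(W) = {}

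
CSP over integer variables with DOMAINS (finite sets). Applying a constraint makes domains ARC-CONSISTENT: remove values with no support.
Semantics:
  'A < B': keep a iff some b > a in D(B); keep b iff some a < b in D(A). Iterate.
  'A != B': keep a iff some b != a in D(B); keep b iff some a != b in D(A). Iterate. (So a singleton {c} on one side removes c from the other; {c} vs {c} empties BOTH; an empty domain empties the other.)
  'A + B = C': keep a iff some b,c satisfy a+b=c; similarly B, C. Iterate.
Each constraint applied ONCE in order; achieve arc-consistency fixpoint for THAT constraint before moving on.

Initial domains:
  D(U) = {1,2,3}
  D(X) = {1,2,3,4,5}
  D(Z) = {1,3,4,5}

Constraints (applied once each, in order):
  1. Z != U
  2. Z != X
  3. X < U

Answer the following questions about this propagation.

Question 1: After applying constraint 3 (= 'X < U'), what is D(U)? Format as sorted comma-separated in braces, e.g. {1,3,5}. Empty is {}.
Answer: {2,3}

Derivation:
Constraint 1 (Z != U) on D(Z)={1,3,4,5} D(U)={1,2,3}: no change
Constraint 2 (Z != X) on D(Z)={1,3,4,5} D(X)={1,2,3,4,5}: no change
Constraint 3 (X < U) on D(X)={1,2,3,4,5} D(U)={1,2,3}: X {1,2,3,4,5}->{1,2}; U {1,2,3}->{2,3}
So after constraint 3: D(U) = {2,3}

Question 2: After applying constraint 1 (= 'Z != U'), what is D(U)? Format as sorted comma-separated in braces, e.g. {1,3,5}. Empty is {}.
Answer: {1,2,3}

Derivation:
Constraint 1 (Z != U) on D(Z)={1,3,4,5} D(U)={1,2,3}: no change
So after constraint 1: D(U) = {1,2,3}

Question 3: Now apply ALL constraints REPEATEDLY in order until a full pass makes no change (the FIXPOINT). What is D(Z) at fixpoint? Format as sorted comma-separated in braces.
pass 0 (initial): D(Z)={1,3,4,5}
pass 1: U {1,2,3}->{2,3}; X {1,2,3,4,5}->{1,2}
pass 2: no change
Fixpoint after 2 passes: D(Z) = {1,3,4,5}

Answer: {1,3,4,5}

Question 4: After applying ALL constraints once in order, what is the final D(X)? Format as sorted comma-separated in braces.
Answer: {1,2}

Derivation:
Constraint 1 (Z != U) on D(Z)={1,3,4,5} D(U)={1,2,3}: no change
Constraint 2 (Z != X) on D(Z)={1,3,4,5} D(X)={1,2,3,4,5}: no change
Constraint 3 (X < U) on D(X)={1,2,3,4,5} D(U)={1,2,3}: X {1,2,3,4,5}->{1,2}; U {1,2,3}->{2,3}
So after all 3 constraints: D(X) = {1,2}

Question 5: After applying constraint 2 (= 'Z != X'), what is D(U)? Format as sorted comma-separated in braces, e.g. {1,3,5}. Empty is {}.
Constraint 1 (Z != U) on D(Z)={1,3,4,5} D(U)={1,2,3}: no change
Constraint 2 (Z != X) on D(Z)={1,3,4,5} D(X)={1,2,3,4,5}: no change
So after constraint 2: D(U) = {1,2,3}

Answer: {1,2,3}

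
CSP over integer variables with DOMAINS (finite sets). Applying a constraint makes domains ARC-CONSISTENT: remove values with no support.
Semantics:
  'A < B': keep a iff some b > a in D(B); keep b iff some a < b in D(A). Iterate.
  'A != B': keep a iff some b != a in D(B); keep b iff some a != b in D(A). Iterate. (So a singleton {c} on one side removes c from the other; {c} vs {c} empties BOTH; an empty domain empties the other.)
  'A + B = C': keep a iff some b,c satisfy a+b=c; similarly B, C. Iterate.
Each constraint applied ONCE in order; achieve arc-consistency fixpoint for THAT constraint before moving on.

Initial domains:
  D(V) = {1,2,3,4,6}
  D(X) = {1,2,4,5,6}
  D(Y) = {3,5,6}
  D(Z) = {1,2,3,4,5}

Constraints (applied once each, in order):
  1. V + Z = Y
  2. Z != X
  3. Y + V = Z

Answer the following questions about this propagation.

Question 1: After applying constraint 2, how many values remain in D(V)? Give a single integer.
Constraint 1 (V + Z = Y) on D(V)={1,2,3,4,6} D(Z)={1,2,3,4,5} D(Y)={3,5,6}: V {1,2,3,4,6}->{1,2,3,4}
Constraint 2 (Z != X) on D(Z)={1,2,3,4,5} D(X)={1,2,4,5,6}: no change
So after constraint 2: D(V)={1,2,3,4}, size = 4

Answer: 4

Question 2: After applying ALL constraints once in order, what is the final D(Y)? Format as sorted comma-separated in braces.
Answer: {3}

Derivation:
Constraint 1 (V + Z = Y) on D(V)={1,2,3,4,6} D(Z)={1,2,3,4,5} D(Y)={3,5,6}: V {1,2,3,4,6}->{1,2,3,4}
Constraint 2 (Z != X) on D(Z)={1,2,3,4,5} D(X)={1,2,4,5,6}: no change
Constraint 3 (Y + V = Z) on D(Y)={3,5,6} D(V)={1,2,3,4} D(Z)={1,2,3,4,5}: Y {3,5,6}->{3}; V {1,2,3,4}->{1,2}; Z {1,2,3,4,5}->{4,5}
So after all 3 constraints: D(Y) = {3}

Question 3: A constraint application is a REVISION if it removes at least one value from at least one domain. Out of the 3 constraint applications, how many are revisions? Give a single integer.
Answer: 2

Derivation:
Constraint 1 (V + Z = Y) on D(V)={1,2,3,4,6} D(Z)={1,2,3,4,5} D(Y)={3,5,6}: V {1,2,3,4,6}->{1,2,3,4} => REVISION
Constraint 2 (Z != X) on D(Z)={1,2,3,4,5} D(X)={1,2,4,5,6}: no change => not a revision
Constraint 3 (Y + V = Z) on D(Y)={3,5,6} D(V)={1,2,3,4} D(Z)={1,2,3,4,5}: Y {3,5,6}->{3}; V {1,2,3,4}->{1,2}; Z {1,2,3,4,5}->{4,5} => REVISION
Total revisions = 2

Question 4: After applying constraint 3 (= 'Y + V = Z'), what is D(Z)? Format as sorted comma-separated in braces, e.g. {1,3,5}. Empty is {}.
Constraint 1 (V + Z = Y) on D(V)={1,2,3,4,6} D(Z)={1,2,3,4,5} D(Y)={3,5,6}: V {1,2,3,4,6}->{1,2,3,4}
Constraint 2 (Z != X) on D(Z)={1,2,3,4,5} D(X)={1,2,4,5,6}: no change
Constraint 3 (Y + V = Z) on D(Y)={3,5,6} D(V)={1,2,3,4} D(Z)={1,2,3,4,5}: Y {3,5,6}->{3}; V {1,2,3,4}->{1,2}; Z {1,2,3,4,5}->{4,5}
So after constraint 3: D(Z) = {4,5}

Answer: {4,5}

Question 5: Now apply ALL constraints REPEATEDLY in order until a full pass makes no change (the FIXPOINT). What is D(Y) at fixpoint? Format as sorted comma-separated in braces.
Answer: {}

Derivation:
pass 0 (initial): D(Y)={3,5,6}
pass 1: V {1,2,3,4,6}->{1,2}; Y {3,5,6}->{3}; Z {1,2,3,4,5}->{4,5}
pass 2: V {1,2}->{}; X {1,2,4,5,6}->{}; Y {3}->{}; Z {4,5}->{}
pass 3: no change
Fixpoint after 3 passes: D(Y) = {}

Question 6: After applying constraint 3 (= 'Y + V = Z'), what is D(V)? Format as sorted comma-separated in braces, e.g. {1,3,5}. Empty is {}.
Constraint 1 (V + Z = Y) on D(V)={1,2,3,4,6} D(Z)={1,2,3,4,5} D(Y)={3,5,6}: V {1,2,3,4,6}->{1,2,3,4}
Constraint 2 (Z != X) on D(Z)={1,2,3,4,5} D(X)={1,2,4,5,6}: no change
Constraint 3 (Y + V = Z) on D(Y)={3,5,6} D(V)={1,2,3,4} D(Z)={1,2,3,4,5}: Y {3,5,6}->{3}; V {1,2,3,4}->{1,2}; Z {1,2,3,4,5}->{4,5}
So after constraint 3: D(V) = {1,2}

Answer: {1,2}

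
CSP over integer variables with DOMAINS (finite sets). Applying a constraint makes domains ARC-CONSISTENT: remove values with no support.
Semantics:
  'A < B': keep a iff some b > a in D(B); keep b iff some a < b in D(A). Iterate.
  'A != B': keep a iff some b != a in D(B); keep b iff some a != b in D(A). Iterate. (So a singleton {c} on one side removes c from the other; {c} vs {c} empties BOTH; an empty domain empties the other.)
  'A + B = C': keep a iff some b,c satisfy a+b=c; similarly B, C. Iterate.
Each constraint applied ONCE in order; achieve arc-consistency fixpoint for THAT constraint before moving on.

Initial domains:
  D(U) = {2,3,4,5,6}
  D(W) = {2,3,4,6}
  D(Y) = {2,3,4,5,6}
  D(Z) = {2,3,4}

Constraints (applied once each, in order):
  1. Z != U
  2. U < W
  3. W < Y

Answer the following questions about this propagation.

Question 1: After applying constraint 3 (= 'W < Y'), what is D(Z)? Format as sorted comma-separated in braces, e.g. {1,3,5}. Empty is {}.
Constraint 1 (Z != U) on D(Z)={2,3,4} D(U)={2,3,4,5,6}: no change
Constraint 2 (U < W) on D(U)={2,3,4,5,6} D(W)={2,3,4,6}: U {2,3,4,5,6}->{2,3,4,5}; W {2,3,4,6}->{3,4,6}
Constraint 3 (W < Y) on D(W)={3,4,6} D(Y)={2,3,4,5,6}: W {3,4,6}->{3,4}; Y {2,3,4,5,6}->{4,5,6}
So after constraint 3: D(Z) = {2,3,4}

Answer: {2,3,4}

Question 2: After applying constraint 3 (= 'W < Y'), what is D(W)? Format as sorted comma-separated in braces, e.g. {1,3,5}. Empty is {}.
Constraint 1 (Z != U) on D(Z)={2,3,4} D(U)={2,3,4,5,6}: no change
Constraint 2 (U < W) on D(U)={2,3,4,5,6} D(W)={2,3,4,6}: U {2,3,4,5,6}->{2,3,4,5}; W {2,3,4,6}->{3,4,6}
Constraint 3 (W < Y) on D(W)={3,4,6} D(Y)={2,3,4,5,6}: W {3,4,6}->{3,4}; Y {2,3,4,5,6}->{4,5,6}
So after constraint 3: D(W) = {3,4}

Answer: {3,4}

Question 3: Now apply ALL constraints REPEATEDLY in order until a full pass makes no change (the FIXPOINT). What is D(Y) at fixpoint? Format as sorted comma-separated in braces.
Answer: {4,5,6}

Derivation:
pass 0 (initial): D(Y)={2,3,4,5,6}
pass 1: U {2,3,4,5,6}->{2,3,4,5}; W {2,3,4,6}->{3,4}; Y {2,3,4,5,6}->{4,5,6}
pass 2: U {2,3,4,5}->{2,3}
pass 3: no change
Fixpoint after 3 passes: D(Y) = {4,5,6}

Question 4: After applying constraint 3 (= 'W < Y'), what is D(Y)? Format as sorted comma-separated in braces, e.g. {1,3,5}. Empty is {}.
Answer: {4,5,6}

Derivation:
Constraint 1 (Z != U) on D(Z)={2,3,4} D(U)={2,3,4,5,6}: no change
Constraint 2 (U < W) on D(U)={2,3,4,5,6} D(W)={2,3,4,6}: U {2,3,4,5,6}->{2,3,4,5}; W {2,3,4,6}->{3,4,6}
Constraint 3 (W < Y) on D(W)={3,4,6} D(Y)={2,3,4,5,6}: W {3,4,6}->{3,4}; Y {2,3,4,5,6}->{4,5,6}
So after constraint 3: D(Y) = {4,5,6}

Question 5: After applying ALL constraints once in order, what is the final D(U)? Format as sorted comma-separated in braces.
Answer: {2,3,4,5}

Derivation:
Constraint 1 (Z != U) on D(Z)={2,3,4} D(U)={2,3,4,5,6}: no change
Constraint 2 (U < W) on D(U)={2,3,4,5,6} D(W)={2,3,4,6}: U {2,3,4,5,6}->{2,3,4,5}; W {2,3,4,6}->{3,4,6}
Constraint 3 (W < Y) on D(W)={3,4,6} D(Y)={2,3,4,5,6}: W {3,4,6}->{3,4}; Y {2,3,4,5,6}->{4,5,6}
So after all 3 constraints: D(U) = {2,3,4,5}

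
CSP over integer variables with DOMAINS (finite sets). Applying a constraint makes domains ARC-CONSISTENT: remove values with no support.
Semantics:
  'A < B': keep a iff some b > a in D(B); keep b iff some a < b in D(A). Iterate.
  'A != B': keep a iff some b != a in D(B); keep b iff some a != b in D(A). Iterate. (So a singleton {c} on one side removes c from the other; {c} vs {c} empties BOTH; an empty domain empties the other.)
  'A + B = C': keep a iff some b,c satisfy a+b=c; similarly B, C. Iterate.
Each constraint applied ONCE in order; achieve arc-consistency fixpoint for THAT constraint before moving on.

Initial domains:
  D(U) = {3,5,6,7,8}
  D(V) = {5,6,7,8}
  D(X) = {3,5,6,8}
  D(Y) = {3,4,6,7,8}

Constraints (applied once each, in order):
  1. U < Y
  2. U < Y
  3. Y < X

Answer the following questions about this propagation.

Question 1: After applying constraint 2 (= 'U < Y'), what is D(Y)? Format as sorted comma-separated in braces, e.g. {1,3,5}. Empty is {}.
Constraint 1 (U < Y) on D(U)={3,5,6,7,8} D(Y)={3,4,6,7,8}: U {3,5,6,7,8}->{3,5,6,7}; Y {3,4,6,7,8}->{4,6,7,8}
Constraint 2 (U < Y) on D(U)={3,5,6,7} D(Y)={4,6,7,8}: no change
So after constraint 2: D(Y) = {4,6,7,8}

Answer: {4,6,7,8}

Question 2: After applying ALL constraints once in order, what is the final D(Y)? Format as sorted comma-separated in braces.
Constraint 1 (U < Y) on D(U)={3,5,6,7,8} D(Y)={3,4,6,7,8}: U {3,5,6,7,8}->{3,5,6,7}; Y {3,4,6,7,8}->{4,6,7,8}
Constraint 2 (U < Y) on D(U)={3,5,6,7} D(Y)={4,6,7,8}: no change
Constraint 3 (Y < X) on D(Y)={4,6,7,8} D(X)={3,5,6,8}: Y {4,6,7,8}->{4,6,7}; X {3,5,6,8}->{5,6,8}
So after all 3 constraints: D(Y) = {4,6,7}

Answer: {4,6,7}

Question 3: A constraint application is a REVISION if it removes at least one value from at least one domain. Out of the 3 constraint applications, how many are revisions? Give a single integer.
Answer: 2

Derivation:
Constraint 1 (U < Y) on D(U)={3,5,6,7,8} D(Y)={3,4,6,7,8}: U {3,5,6,7,8}->{3,5,6,7}; Y {3,4,6,7,8}->{4,6,7,8} => REVISION
Constraint 2 (U < Y) on D(U)={3,5,6,7} D(Y)={4,6,7,8}: no change => not a revision
Constraint 3 (Y < X) on D(Y)={4,6,7,8} D(X)={3,5,6,8}: Y {4,6,7,8}->{4,6,7}; X {3,5,6,8}->{5,6,8} => REVISION
Total revisions = 2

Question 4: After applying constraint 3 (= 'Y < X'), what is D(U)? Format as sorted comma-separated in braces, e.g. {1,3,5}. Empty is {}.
Answer: {3,5,6,7}

Derivation:
Constraint 1 (U < Y) on D(U)={3,5,6,7,8} D(Y)={3,4,6,7,8}: U {3,5,6,7,8}->{3,5,6,7}; Y {3,4,6,7,8}->{4,6,7,8}
Constraint 2 (U < Y) on D(U)={3,5,6,7} D(Y)={4,6,7,8}: no change
Constraint 3 (Y < X) on D(Y)={4,6,7,8} D(X)={3,5,6,8}: Y {4,6,7,8}->{4,6,7}; X {3,5,6,8}->{5,6,8}
So after constraint 3: D(U) = {3,5,6,7}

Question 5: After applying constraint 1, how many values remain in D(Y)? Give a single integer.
Constraint 1 (U < Y) on D(U)={3,5,6,7,8} D(Y)={3,4,6,7,8}: U {3,5,6,7,8}->{3,5,6,7}; Y {3,4,6,7,8}->{4,6,7,8}
So after constraint 1: D(Y)={4,6,7,8}, size = 4

Answer: 4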